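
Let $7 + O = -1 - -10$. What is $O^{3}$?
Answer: $8$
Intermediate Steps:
$O = 2$ ($O = -7 - -9 = -7 + \left(-1 + 10\right) = -7 + 9 = 2$)
$O^{3} = 2^{3} = 8$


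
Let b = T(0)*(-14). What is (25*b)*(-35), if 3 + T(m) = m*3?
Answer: -36750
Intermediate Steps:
T(m) = -3 + 3*m (T(m) = -3 + m*3 = -3 + 3*m)
b = 42 (b = (-3 + 3*0)*(-14) = (-3 + 0)*(-14) = -3*(-14) = 42)
(25*b)*(-35) = (25*42)*(-35) = 1050*(-35) = -36750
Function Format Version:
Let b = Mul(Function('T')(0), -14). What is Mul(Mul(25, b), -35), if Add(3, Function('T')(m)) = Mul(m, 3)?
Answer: -36750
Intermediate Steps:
Function('T')(m) = Add(-3, Mul(3, m)) (Function('T')(m) = Add(-3, Mul(m, 3)) = Add(-3, Mul(3, m)))
b = 42 (b = Mul(Add(-3, Mul(3, 0)), -14) = Mul(Add(-3, 0), -14) = Mul(-3, -14) = 42)
Mul(Mul(25, b), -35) = Mul(Mul(25, 42), -35) = Mul(1050, -35) = -36750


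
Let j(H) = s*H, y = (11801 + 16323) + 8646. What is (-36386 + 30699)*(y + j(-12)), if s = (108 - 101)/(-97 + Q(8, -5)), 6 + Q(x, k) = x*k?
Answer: -2718486298/13 ≈ -2.0911e+8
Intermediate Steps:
Q(x, k) = -6 + k*x (Q(x, k) = -6 + x*k = -6 + k*x)
s = -7/143 (s = (108 - 101)/(-97 + (-6 - 5*8)) = 7/(-97 + (-6 - 40)) = 7/(-97 - 46) = 7/(-143) = 7*(-1/143) = -7/143 ≈ -0.048951)
y = 36770 (y = 28124 + 8646 = 36770)
j(H) = -7*H/143
(-36386 + 30699)*(y + j(-12)) = (-36386 + 30699)*(36770 - 7/143*(-12)) = -5687*(36770 + 84/143) = -5687*5258194/143 = -2718486298/13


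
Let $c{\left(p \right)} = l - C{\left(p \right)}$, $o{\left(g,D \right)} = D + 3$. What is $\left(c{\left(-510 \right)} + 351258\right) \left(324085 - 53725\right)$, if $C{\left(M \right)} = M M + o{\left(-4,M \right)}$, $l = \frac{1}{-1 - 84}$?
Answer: $\frac{421303285728}{17} \approx 2.4783 \cdot 10^{10}$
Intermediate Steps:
$o{\left(g,D \right)} = 3 + D$
$l = - \frac{1}{85}$ ($l = \frac{1}{-85} = - \frac{1}{85} \approx -0.011765$)
$C{\left(M \right)} = 3 + M + M^{2}$ ($C{\left(M \right)} = M M + \left(3 + M\right) = M^{2} + \left(3 + M\right) = 3 + M + M^{2}$)
$c{\left(p \right)} = - \frac{256}{85} - p - p^{2}$ ($c{\left(p \right)} = - \frac{1}{85} - \left(3 + p + p^{2}\right) = - \frac{256}{85} - p - p^{2}$)
$\left(c{\left(-510 \right)} + 351258\right) \left(324085 - 53725\right) = \left(\left(- \frac{256}{85} - -510 - \left(-510\right)^{2}\right) + 351258\right) \left(324085 - 53725\right) = \left(\left(- \frac{256}{85} + 510 - 260100\right) + 351258\right) 270360 = \left(- \frac{22065406}{85} + 351258\right) 270360 = \frac{7791524}{85} \cdot 270360 = \frac{421303285728}{17}$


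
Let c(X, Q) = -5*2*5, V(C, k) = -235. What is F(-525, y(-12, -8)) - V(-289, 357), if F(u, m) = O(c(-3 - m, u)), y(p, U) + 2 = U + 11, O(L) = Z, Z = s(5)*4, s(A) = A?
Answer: 255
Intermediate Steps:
c(X, Q) = -50 (c(X, Q) = -10*5 = -50)
Z = 20 (Z = 5*4 = 20)
O(L) = 20
y(p, U) = 9 + U (y(p, U) = -2 + (U + 11) = -2 + (11 + U) = 9 + U)
F(u, m) = 20
F(-525, y(-12, -8)) - V(-289, 357) = 20 - 1*(-235) = 20 + 235 = 255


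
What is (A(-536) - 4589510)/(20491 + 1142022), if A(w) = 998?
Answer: -4588512/1162513 ≈ -3.9471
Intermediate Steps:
(A(-536) - 4589510)/(20491 + 1142022) = (998 - 4589510)/(20491 + 1142022) = -4588512/1162513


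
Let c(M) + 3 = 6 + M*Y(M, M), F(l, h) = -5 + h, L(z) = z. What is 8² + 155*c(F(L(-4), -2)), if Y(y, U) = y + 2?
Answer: 5954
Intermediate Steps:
Y(y, U) = 2 + y
c(M) = 3 + M*(2 + M) (c(M) = -3 + (6 + M*(2 + M)) = 3 + M*(2 + M))
8² + 155*c(F(L(-4), -2)) = 8² + 155*(3 + (-5 - 2)*(2 + (-5 - 2))) = 64 + 155*(3 - 7*(2 - 7)) = 64 + 155*(3 - 7*(-5)) = 64 + 155*(3 + 35) = 64 + 155*38 = 64 + 5890 = 5954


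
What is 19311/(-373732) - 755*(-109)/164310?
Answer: 2758328453/6140790492 ≈ 0.44918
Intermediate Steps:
19311/(-373732) - 755*(-109)/164310 = 19311*(-1/373732) + 82295*(1/164310) = -19311/373732 + 16459/32862 = 2758328453/6140790492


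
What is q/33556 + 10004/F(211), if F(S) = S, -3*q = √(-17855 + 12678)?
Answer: 10004/211 - I*√5177/100668 ≈ 47.412 - 0.00071474*I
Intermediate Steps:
q = -I*√5177/3 (q = -√(-17855 + 12678)/3 = -I*√5177/3 ≈ -23.984*I)
q/33556 + 10004/F(211) = -I*√5177/3/33556 + 10004/211 = -I*√5177/3*(1/33556) + 10004*(1/211) = -I*√5177/100668 + 10004/211 = 10004/211 - I*√5177/100668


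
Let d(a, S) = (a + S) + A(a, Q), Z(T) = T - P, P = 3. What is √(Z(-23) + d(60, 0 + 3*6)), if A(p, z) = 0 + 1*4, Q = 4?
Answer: 2*√14 ≈ 7.4833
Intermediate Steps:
A(p, z) = 4 (A(p, z) = 0 + 4 = 4)
Z(T) = -3 + T (Z(T) = T - 1*3 = T - 3 = -3 + T)
d(a, S) = 4 + S + a (d(a, S) = (a + S) + 4 = (S + a) + 4 = 4 + S + a)
√(Z(-23) + d(60, 0 + 3*6)) = √((-3 - 23) + (4 + (0 + 3*6) + 60)) = √(-26 + (4 + (0 + 18) + 60)) = √(-26 + (4 + 18 + 60)) = √(-26 + 82) = √56 = 2*√14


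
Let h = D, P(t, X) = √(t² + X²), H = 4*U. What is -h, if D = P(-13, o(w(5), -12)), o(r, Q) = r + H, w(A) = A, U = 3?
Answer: -√458 ≈ -21.401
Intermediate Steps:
H = 12 (H = 4*3 = 12)
o(r, Q) = 12 + r (o(r, Q) = r + 12 = 12 + r)
P(t, X) = √(X² + t²)
D = √458 (D = √((12 + 5)² + (-13)²) = √(17² + 169) = √(289 + 169) = √458 ≈ 21.401)
h = √458 ≈ 21.401
-h = -√458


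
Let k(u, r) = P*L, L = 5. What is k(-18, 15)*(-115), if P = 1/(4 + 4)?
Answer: -575/8 ≈ -71.875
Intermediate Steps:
P = ⅛ (P = 1/8 = ⅛ ≈ 0.12500)
k(u, r) = 5/8 (k(u, r) = (⅛)*5 = 5/8)
k(-18, 15)*(-115) = (5/8)*(-115) = -575/8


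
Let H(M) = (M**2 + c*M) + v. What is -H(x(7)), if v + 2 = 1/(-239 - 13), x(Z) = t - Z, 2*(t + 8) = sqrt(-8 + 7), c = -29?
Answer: -41438/63 + 59*I/2 ≈ -657.75 + 29.5*I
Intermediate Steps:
t = -8 + I/2 (t = -8 + sqrt(-8 + 7)/2 = -8 + sqrt(-1)/2 = -8 + I/2 ≈ -8.0 + 0.5*I)
x(Z) = -8 + I/2 - Z (x(Z) = (-8 + I/2) - Z = -8 + I/2 - Z)
v = -505/252 (v = -2 + 1/(-239 - 13) = -2 + 1/(-252) = -2 - 1/252 = -505/252 ≈ -2.0040)
H(M) = -505/252 + M**2 - 29*M (H(M) = (M**2 - 29*M) - 505/252 = -505/252 + M**2 - 29*M)
-H(x(7)) = -(-505/252 + (-8 + I/2 - 1*7)**2 - 29*(-8 + I/2 - 1*7)) = -(-505/252 + (-8 + I/2 - 7)**2 - 29*(-8 + I/2 - 7)) = -(-505/252 + (-15 + I/2)**2 - 29*(-15 + I/2)) = -(-505/252 + (-15 + I/2)**2 + (435 - 29*I/2)) = -(109115/252 + (-15 + I/2)**2 - 29*I/2) = -109115/252 - (-15 + I/2)**2 + 29*I/2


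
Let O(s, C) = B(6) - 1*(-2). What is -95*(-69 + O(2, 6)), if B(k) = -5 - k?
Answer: 7410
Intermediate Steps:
O(s, C) = -9 (O(s, C) = (-5 - 1*6) - 1*(-2) = (-5 - 6) + 2 = -11 + 2 = -9)
-95*(-69 + O(2, 6)) = -95*(-69 - 9) = -95*(-78) = 7410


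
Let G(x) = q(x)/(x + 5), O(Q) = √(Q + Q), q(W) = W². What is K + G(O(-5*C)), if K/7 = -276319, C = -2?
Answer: -1934213 - 8*√5 ≈ -1.9342e+6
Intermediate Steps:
K = -1934233 (K = 7*(-276319) = -1934233)
O(Q) = √2*√Q (O(Q) = √(2*Q) = √2*√Q)
G(x) = x²/(5 + x) (G(x) = x²/(x + 5) = x²/(5 + x))
K + G(O(-5*C)) = -1934233 + (√2*√(-5*(-2)))²/(5 + √2*√(-5*(-2))) = -1934233 + (√2*√10)²/(5 + √2*√10) = -1934233 + (2*√5)²/(5 + 2*√5) = -1934233 + 20/(5 + 2*√5)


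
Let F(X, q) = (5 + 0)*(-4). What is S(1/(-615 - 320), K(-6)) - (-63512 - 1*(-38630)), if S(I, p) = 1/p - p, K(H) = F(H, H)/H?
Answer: 746369/30 ≈ 24879.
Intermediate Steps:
F(X, q) = -20 (F(X, q) = 5*(-4) = -20)
K(H) = -20/H
S(1/(-615 - 320), K(-6)) - (-63512 - 1*(-38630)) = (1/(-20/(-6)) - (-20)/(-6)) - (-63512 - 1*(-38630)) = (1/(-20*(-1/6)) - (-20)*(-1)/6) - (-63512 + 38630) = (1/(10/3) - 1*10/3) - 1*(-24882) = (3/10 - 10/3) + 24882 = -91/30 + 24882 = 746369/30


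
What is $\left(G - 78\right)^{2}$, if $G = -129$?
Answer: $42849$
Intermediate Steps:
$\left(G - 78\right)^{2} = \left(-129 - 78\right)^{2} = \left(-207\right)^{2} = 42849$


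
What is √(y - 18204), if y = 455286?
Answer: √437082 ≈ 661.12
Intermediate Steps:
√(y - 18204) = √(455286 - 18204) = √437082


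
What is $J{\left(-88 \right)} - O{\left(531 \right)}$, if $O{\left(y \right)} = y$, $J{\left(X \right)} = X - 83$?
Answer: $-702$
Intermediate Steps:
$J{\left(X \right)} = -83 + X$ ($J{\left(X \right)} = X - 83 = -83 + X$)
$J{\left(-88 \right)} - O{\left(531 \right)} = \left(-83 - 88\right) - 531 = -171 - 531 = -702$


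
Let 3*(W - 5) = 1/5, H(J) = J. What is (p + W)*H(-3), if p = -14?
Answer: 134/5 ≈ 26.800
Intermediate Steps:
W = 76/15 (W = 5 + (1/3)/5 = 5 + (1/3)*(1/5) = 5 + 1/15 = 76/15 ≈ 5.0667)
(p + W)*H(-3) = (-14 + 76/15)*(-3) = -134/15*(-3) = 134/5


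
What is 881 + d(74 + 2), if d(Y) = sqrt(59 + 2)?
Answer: 881 + sqrt(61) ≈ 888.81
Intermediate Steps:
d(Y) = sqrt(61)
881 + d(74 + 2) = 881 + sqrt(61)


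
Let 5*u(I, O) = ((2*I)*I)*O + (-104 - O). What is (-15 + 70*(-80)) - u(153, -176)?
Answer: 8211821/5 ≈ 1.6424e+6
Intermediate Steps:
u(I, O) = -104/5 - O/5 + 2*O*I²/5 (u(I, O) = (((2*I)*I)*O + (-104 - O))/5 = ((2*I²)*O + (-104 - O))/5 = (2*O*I² + (-104 - O))/5 = (-104 - O + 2*O*I²)/5 = -104/5 - O/5 + 2*O*I²/5)
(-15 + 70*(-80)) - u(153, -176) = (-15 + 70*(-80)) - (-104/5 - ⅕*(-176) + (⅖)*(-176)*153²) = (-15 - 5600) - (-104/5 + 176/5 + (⅖)*(-176)*23409) = -5615 - (-104/5 + 176/5 - 8239968/5) = -5615 - 1*(-8239896/5) = -5615 + 8239896/5 = 8211821/5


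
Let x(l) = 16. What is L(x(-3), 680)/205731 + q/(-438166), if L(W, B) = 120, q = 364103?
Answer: -24951564791/30048109782 ≈ -0.83039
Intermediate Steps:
L(x(-3), 680)/205731 + q/(-438166) = 120/205731 + 364103/(-438166) = 120*(1/205731) + 364103*(-1/438166) = 40/68577 - 364103/438166 = -24951564791/30048109782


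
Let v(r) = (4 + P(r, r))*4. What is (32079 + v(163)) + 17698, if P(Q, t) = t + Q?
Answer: 51097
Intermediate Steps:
P(Q, t) = Q + t
v(r) = 16 + 8*r (v(r) = (4 + (r + r))*4 = (4 + 2*r)*4 = 16 + 8*r)
(32079 + v(163)) + 17698 = (32079 + (16 + 8*163)) + 17698 = (32079 + (16 + 1304)) + 17698 = (32079 + 1320) + 17698 = 33399 + 17698 = 51097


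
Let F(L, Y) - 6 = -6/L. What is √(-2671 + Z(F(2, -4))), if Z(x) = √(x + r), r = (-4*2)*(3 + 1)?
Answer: √(-2671 + I*√29) ≈ 0.0521 + 51.682*I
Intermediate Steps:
F(L, Y) = 6 - 6/L
r = -32 (r = -8*4 = -32)
Z(x) = √(-32 + x) (Z(x) = √(x - 32) = √(-32 + x))
√(-2671 + Z(F(2, -4))) = √(-2671 + √(-32 + (6 - 6/2))) = √(-2671 + √(-32 + (6 - 6*½))) = √(-2671 + √(-32 + (6 - 3))) = √(-2671 + √(-32 + 3)) = √(-2671 + √(-29)) = √(-2671 + I*√29)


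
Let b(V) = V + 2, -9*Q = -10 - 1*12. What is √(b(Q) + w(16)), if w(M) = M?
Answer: 2*√46/3 ≈ 4.5216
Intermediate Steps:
Q = 22/9 (Q = -(-10 - 1*12)/9 = -(-10 - 12)/9 = -⅑*(-22) = 22/9 ≈ 2.4444)
b(V) = 2 + V
√(b(Q) + w(16)) = √((2 + 22/9) + 16) = √(40/9 + 16) = √(184/9) = 2*√46/3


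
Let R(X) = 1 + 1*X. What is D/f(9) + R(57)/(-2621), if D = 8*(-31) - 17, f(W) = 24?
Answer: -695957/62904 ≈ -11.064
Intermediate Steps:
D = -265 (D = -248 - 17 = -265)
R(X) = 1 + X
D/f(9) + R(57)/(-2621) = -265/24 + (1 + 57)/(-2621) = -265*1/24 + 58*(-1/2621) = -265/24 - 58/2621 = -695957/62904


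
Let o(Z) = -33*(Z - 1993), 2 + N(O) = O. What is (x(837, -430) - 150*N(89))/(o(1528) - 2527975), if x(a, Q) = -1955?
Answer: 3001/502526 ≈ 0.0059718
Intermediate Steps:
N(O) = -2 + O
o(Z) = 65769 - 33*Z (o(Z) = -33*(-1993 + Z) = 65769 - 33*Z)
(x(837, -430) - 150*N(89))/(o(1528) - 2527975) = (-1955 - 150*(-2 + 89))/((65769 - 33*1528) - 2527975) = (-1955 - 150*87)/((65769 - 50424) - 2527975) = (-1955 - 13050)/(15345 - 2527975) = -15005/(-2512630) = -15005*(-1/2512630) = 3001/502526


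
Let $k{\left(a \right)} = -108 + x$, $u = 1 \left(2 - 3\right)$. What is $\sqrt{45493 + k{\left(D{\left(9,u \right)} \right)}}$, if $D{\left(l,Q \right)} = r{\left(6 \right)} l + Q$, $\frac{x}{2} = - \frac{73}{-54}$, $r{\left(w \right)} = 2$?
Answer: $\frac{2 \sqrt{919101}}{9} \approx 213.04$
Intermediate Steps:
$x = \frac{73}{27}$ ($x = 2 \left(- \frac{73}{-54}\right) = 2 \left(\left(-73\right) \left(- \frac{1}{54}\right)\right) = 2 \cdot \frac{73}{54} = \frac{73}{27} \approx 2.7037$)
$u = -1$ ($u = 1 \left(-1\right) = -1$)
$D{\left(l,Q \right)} = Q + 2 l$ ($D{\left(l,Q \right)} = 2 l + Q = Q + 2 l$)
$k{\left(a \right)} = - \frac{2843}{27}$ ($k{\left(a \right)} = -108 + \frac{73}{27} = - \frac{2843}{27}$)
$\sqrt{45493 + k{\left(D{\left(9,u \right)} \right)}} = \sqrt{45493 - \frac{2843}{27}} = \sqrt{\frac{1225468}{27}} = \frac{2 \sqrt{919101}}{9}$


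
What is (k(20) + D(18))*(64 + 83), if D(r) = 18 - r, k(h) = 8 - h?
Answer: -1764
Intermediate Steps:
(k(20) + D(18))*(64 + 83) = ((8 - 1*20) + (18 - 1*18))*(64 + 83) = ((8 - 20) + (18 - 18))*147 = (-12 + 0)*147 = -12*147 = -1764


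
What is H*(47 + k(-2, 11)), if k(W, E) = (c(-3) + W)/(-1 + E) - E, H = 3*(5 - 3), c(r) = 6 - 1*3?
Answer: 1083/5 ≈ 216.60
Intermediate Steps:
c(r) = 3 (c(r) = 6 - 3 = 3)
H = 6 (H = 3*2 = 6)
k(W, E) = -E + (3 + W)/(-1 + E) (k(W, E) = (3 + W)/(-1 + E) - E = -E + (3 + W)/(-1 + E))
H*(47 + k(-2, 11)) = 6*(47 + (3 + 11 - 2 - 1*11**2)/(-1 + 11)) = 6*(47 + (3 + 11 - 2 - 1*121)/10) = 6*(47 + (3 + 11 - 2 - 121)/10) = 6*(47 + (1/10)*(-109)) = 6*(47 - 109/10) = 6*(361/10) = 1083/5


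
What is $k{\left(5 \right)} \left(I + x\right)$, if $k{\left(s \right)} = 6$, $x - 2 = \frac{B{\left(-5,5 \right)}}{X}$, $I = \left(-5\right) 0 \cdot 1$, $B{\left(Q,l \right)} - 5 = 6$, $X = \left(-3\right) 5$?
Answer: $\frac{38}{5} \approx 7.6$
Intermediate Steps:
$X = -15$
$B{\left(Q,l \right)} = 11$ ($B{\left(Q,l \right)} = 5 + 6 = 11$)
$I = 0$ ($I = 0 \cdot 1 = 0$)
$x = \frac{19}{15}$ ($x = 2 + \frac{11}{-15} = 2 + 11 \left(- \frac{1}{15}\right) = 2 - \frac{11}{15} = \frac{19}{15} \approx 1.2667$)
$k{\left(5 \right)} \left(I + x\right) = 6 \left(0 + \frac{19}{15}\right) = 6 \cdot \frac{19}{15} = \frac{38}{5}$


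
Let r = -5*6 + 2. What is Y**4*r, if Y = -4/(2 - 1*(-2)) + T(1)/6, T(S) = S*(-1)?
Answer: -16807/324 ≈ -51.873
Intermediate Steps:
T(S) = -S
r = -28 (r = -30 + 2 = -28)
Y = -7/6 (Y = -4/(2 - 1*(-2)) - 1*1/6 = -4/(2 + 2) - 1*1/6 = -4/4 - 1/6 = -4*1/4 - 1/6 = -1 - 1/6 = -7/6 ≈ -1.1667)
Y**4*r = (-7/6)**4*(-28) = (2401/1296)*(-28) = -16807/324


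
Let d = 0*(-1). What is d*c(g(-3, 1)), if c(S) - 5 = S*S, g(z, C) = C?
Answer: 0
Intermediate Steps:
c(S) = 5 + S² (c(S) = 5 + S*S = 5 + S²)
d = 0
d*c(g(-3, 1)) = 0*(5 + 1²) = 0*(5 + 1) = 0*6 = 0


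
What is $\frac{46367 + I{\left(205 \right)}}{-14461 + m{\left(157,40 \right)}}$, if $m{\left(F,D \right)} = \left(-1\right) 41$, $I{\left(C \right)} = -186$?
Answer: $- \frac{46181}{14502} \approx -3.1845$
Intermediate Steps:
$m{\left(F,D \right)} = -41$
$\frac{46367 + I{\left(205 \right)}}{-14461 + m{\left(157,40 \right)}} = \frac{46367 - 186}{-14461 - 41} = \frac{46181}{-14502} = 46181 \left(- \frac{1}{14502}\right) = - \frac{46181}{14502}$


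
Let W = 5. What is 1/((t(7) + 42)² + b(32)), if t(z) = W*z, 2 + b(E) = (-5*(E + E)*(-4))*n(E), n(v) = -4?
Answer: 1/807 ≈ 0.0012392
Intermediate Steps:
b(E) = -2 - 160*E (b(E) = -2 - 5*(E + E)*(-4)*(-4) = -2 - 5*2*E*(-4)*(-4) = -2 - (-40)*E*(-4) = -2 + (40*E)*(-4) = -2 - 160*E)
t(z) = 5*z
1/((t(7) + 42)² + b(32)) = 1/((5*7 + 42)² + (-2 - 160*32)) = 1/((35 + 42)² + (-2 - 5120)) = 1/(77² - 5122) = 1/(5929 - 5122) = 1/807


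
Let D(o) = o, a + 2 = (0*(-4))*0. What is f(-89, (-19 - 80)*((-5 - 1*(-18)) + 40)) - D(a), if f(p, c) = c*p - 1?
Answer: 466984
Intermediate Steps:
f(p, c) = -1 + c*p
a = -2 (a = -2 + (0*(-4))*0 = -2 + 0*0 = -2 + 0 = -2)
f(-89, (-19 - 80)*((-5 - 1*(-18)) + 40)) - D(a) = (-1 + ((-19 - 80)*((-5 - 1*(-18)) + 40))*(-89)) - 1*(-2) = (-1 - 99*((-5 + 18) + 40)*(-89)) + 2 = (-1 - 99*(13 + 40)*(-89)) + 2 = (-1 - 99*53*(-89)) + 2 = (-1 - 5247*(-89)) + 2 = (-1 + 466983) + 2 = 466982 + 2 = 466984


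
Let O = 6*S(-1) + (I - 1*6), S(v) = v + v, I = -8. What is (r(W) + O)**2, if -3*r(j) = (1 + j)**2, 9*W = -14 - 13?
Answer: 6724/9 ≈ 747.11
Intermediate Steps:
W = -3 (W = (-14 - 13)/9 = (1/9)*(-27) = -3)
S(v) = 2*v
r(j) = -(1 + j)**2/3
O = -26 (O = 6*(2*(-1)) + (-8 - 1*6) = 6*(-2) + (-8 - 6) = -12 - 14 = -26)
(r(W) + O)**2 = (-(1 - 3)**2/3 - 26)**2 = (-1/3*(-2)**2 - 26)**2 = (-1/3*4 - 26)**2 = (-4/3 - 26)**2 = (-82/3)**2 = 6724/9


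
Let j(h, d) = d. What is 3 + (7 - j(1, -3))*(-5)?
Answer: -47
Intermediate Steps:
3 + (7 - j(1, -3))*(-5) = 3 + (7 - 1*(-3))*(-5) = 3 + (7 + 3)*(-5) = 3 + 10*(-5) = 3 - 50 = -47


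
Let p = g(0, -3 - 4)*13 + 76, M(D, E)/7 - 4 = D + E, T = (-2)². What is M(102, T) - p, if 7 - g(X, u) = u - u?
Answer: 603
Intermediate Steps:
g(X, u) = 7 (g(X, u) = 7 - (u - u) = 7 - 1*0 = 7 + 0 = 7)
T = 4
M(D, E) = 28 + 7*D + 7*E (M(D, E) = 28 + 7*(D + E) = 28 + (7*D + 7*E) = 28 + 7*D + 7*E)
p = 167 (p = 7*13 + 76 = 91 + 76 = 167)
M(102, T) - p = (28 + 7*102 + 7*4) - 1*167 = (28 + 714 + 28) - 167 = 770 - 167 = 603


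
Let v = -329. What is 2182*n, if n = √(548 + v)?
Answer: 2182*√219 ≈ 32291.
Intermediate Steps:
n = √219 (n = √(548 - 329) = √219 ≈ 14.799)
2182*n = 2182*√219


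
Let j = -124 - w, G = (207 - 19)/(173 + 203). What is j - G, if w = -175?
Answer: 101/2 ≈ 50.500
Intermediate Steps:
G = ½ (G = 188/376 = 188*(1/376) = ½ ≈ 0.50000)
j = 51 (j = -124 - 1*(-175) = -124 + 175 = 51)
j - G = 51 - 1*½ = 51 - ½ = 101/2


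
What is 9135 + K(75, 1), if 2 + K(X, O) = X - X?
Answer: 9133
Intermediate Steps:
K(X, O) = -2 (K(X, O) = -2 + (X - X) = -2 + 0 = -2)
9135 + K(75, 1) = 9135 - 2 = 9133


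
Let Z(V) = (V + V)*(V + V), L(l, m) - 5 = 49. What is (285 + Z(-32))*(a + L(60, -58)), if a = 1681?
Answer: 7601035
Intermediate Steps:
L(l, m) = 54 (L(l, m) = 5 + 49 = 54)
Z(V) = 4*V² (Z(V) = (2*V)*(2*V) = 4*V²)
(285 + Z(-32))*(a + L(60, -58)) = (285 + 4*(-32)²)*(1681 + 54) = (285 + 4*1024)*1735 = (285 + 4096)*1735 = 4381*1735 = 7601035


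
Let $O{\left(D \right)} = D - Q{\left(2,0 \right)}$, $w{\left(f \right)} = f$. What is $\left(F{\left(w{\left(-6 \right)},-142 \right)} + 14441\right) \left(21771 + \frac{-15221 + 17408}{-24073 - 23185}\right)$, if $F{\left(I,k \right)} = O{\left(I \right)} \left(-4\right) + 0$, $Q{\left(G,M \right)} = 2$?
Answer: $\frac{14890571102763}{47258} \approx 3.1509 \cdot 10^{8}$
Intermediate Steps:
$O{\left(D \right)} = -2 + D$ ($O{\left(D \right)} = D - 2 = -2 + D$)
$F{\left(I,k \right)} = 8 - 4 I$ ($F{\left(I,k \right)} = \left(-2 + I\right) \left(-4\right) + 0 = \left(8 - 4 I\right) + 0 = 8 - 4 I$)
$\left(F{\left(w{\left(-6 \right)},-142 \right)} + 14441\right) \left(21771 + \frac{-15221 + 17408}{-24073 - 23185}\right) = \left(\left(8 - -24\right) + 14441\right) \left(21771 + \frac{-15221 + 17408}{-24073 - 23185}\right) = \left(\left(8 + 24\right) + 14441\right) \left(21771 + \frac{2187}{-47258}\right) = \left(32 + 14441\right) \left(21771 + 2187 \left(- \frac{1}{47258}\right)\right) = 14473 \left(21771 - \frac{2187}{47258}\right) = 14473 \cdot \frac{1028851731}{47258} = \frac{14890571102763}{47258}$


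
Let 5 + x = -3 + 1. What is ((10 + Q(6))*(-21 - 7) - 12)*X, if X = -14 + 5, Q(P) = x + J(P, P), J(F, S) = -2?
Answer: 360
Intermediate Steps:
x = -7 (x = -5 + (-3 + 1) = -5 - 2 = -7)
Q(P) = -9 (Q(P) = -7 - 2 = -9)
X = -9
((10 + Q(6))*(-21 - 7) - 12)*X = ((10 - 9)*(-21 - 7) - 12)*(-9) = (1*(-28) - 12)*(-9) = (-28 - 12)*(-9) = -40*(-9) = 360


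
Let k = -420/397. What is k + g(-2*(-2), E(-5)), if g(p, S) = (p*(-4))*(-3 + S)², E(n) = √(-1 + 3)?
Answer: -70292/397 + 96*√2 ≈ -41.293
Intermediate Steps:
E(n) = √2
g(p, S) = -4*p*(-3 + S)² (g(p, S) = (-4*p)*(-3 + S)² = -4*p*(-3 + S)²)
k = -420/397 (k = -420*1/397 = -420/397 ≈ -1.0579)
k + g(-2*(-2), E(-5)) = -420/397 - 4*(-2*(-2))*(-3 + √2)² = -420/397 - 4*4*(-3 + √2)² = -420/397 - 16*(-3 + √2)²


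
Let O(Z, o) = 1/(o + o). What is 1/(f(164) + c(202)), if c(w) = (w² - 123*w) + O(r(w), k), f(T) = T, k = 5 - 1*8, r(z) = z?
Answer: 6/96731 ≈ 6.2028e-5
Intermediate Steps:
k = -3 (k = 5 - 8 = -3)
O(Z, o) = 1/(2*o)
c(w) = -⅙ + w² - 123*w (c(w) = (w² - 123*w) + (½)/(-3) = (w² - 123*w) + (½)*(-⅓) = (w² - 123*w) - ⅙ = -⅙ + w² - 123*w)
1/(f(164) + c(202)) = 1/(164 + (-⅙ + 202² - 123*202)) = 1/(164 + (-⅙ + 40804 - 24846)) = 1/(164 + 95747/6) = 1/(96731/6) = 6/96731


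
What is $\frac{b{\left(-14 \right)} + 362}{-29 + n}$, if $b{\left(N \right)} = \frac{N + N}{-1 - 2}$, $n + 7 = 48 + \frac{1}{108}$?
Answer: $\frac{40104}{1297} \approx 30.921$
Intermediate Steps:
$n = \frac{4429}{108}$ ($n = -7 + \left(48 + \frac{1}{108}\right) = -7 + \frac{5185}{108} = \frac{4429}{108} \approx 41.009$)
$b{\left(N \right)} = - \frac{2 N}{3}$ ($b{\left(N \right)} = \frac{2 N}{-3} = 2 N \left(- \frac{1}{3}\right) = - \frac{2 N}{3}$)
$\frac{b{\left(-14 \right)} + 362}{-29 + n} = \frac{\left(- \frac{2}{3}\right) \left(-14\right) + 362}{-29 + \frac{4429}{108}} = \frac{\frac{28}{3} + 362}{\frac{1297}{108}} = \frac{1114}{3} \cdot \frac{108}{1297} = \frac{40104}{1297}$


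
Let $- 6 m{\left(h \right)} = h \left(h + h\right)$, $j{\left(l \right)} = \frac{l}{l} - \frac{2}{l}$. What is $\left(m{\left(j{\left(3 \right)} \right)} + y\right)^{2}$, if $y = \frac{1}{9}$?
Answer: $\frac{4}{729} \approx 0.005487$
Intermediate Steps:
$j{\left(l \right)} = 1 - \frac{2}{l}$
$m{\left(h \right)} = - \frac{h^{2}}{3}$ ($m{\left(h \right)} = - \frac{h \left(h + h\right)}{6} = - \frac{h 2 h}{6} = - \frac{2 h^{2}}{6} = - \frac{h^{2}}{3}$)
$y = \frac{1}{9} \approx 0.11111$
$\left(m{\left(j{\left(3 \right)} \right)} + y\right)^{2} = \left(- \frac{\left(\frac{-2 + 3}{3}\right)^{2}}{3} + \frac{1}{9}\right)^{2} = \left(- \frac{\left(\frac{1}{3} \cdot 1\right)^{2}}{3} + \frac{1}{9}\right)^{2} = \left(- \frac{1}{3 \cdot 9} + \frac{1}{9}\right)^{2} = \left(\left(- \frac{1}{3}\right) \frac{1}{9} + \frac{1}{9}\right)^{2} = \left(- \frac{1}{27} + \frac{1}{9}\right)^{2} = \left(\frac{2}{27}\right)^{2} = \frac{4}{729}$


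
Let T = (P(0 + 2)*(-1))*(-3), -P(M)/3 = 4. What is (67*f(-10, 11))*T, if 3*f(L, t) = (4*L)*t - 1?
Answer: 354564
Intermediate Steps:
P(M) = -12 (P(M) = -3*4 = -12)
f(L, t) = -⅓ + 4*L*t/3 (f(L, t) = ((4*L)*t - 1)/3 = (4*L*t - 1)/3 = (-1 + 4*L*t)/3 = -⅓ + 4*L*t/3)
T = -36 (T = -12*(-1)*(-3) = 12*(-3) = -36)
(67*f(-10, 11))*T = (67*(-⅓ + (4/3)*(-10)*11))*(-36) = (67*(-⅓ - 440/3))*(-36) = (67*(-147))*(-36) = -9849*(-36) = 354564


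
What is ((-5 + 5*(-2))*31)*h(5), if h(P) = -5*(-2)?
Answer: -4650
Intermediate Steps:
h(P) = 10
((-5 + 5*(-2))*31)*h(5) = ((-5 + 5*(-2))*31)*10 = ((-5 - 10)*31)*10 = -15*31*10 = -465*10 = -4650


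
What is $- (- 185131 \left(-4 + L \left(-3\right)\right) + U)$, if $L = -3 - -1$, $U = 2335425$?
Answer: $-1965163$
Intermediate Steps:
$L = -2$ ($L = -3 + 1 = -2$)
$- (- 185131 \left(-4 + L \left(-3\right)\right) + U) = - (- 185131 \left(-4 - -6\right) + 2335425) = - (- 185131 \left(-4 + 6\right) + 2335425) = - (\left(-185131\right) 2 + 2335425) = - (-370262 + 2335425) = \left(-1\right) 1965163 = -1965163$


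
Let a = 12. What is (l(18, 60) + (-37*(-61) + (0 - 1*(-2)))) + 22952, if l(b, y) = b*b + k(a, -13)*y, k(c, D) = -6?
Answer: 25175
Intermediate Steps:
l(b, y) = b**2 - 6*y (l(b, y) = b*b - 6*y = b**2 - 6*y)
(l(18, 60) + (-37*(-61) + (0 - 1*(-2)))) + 22952 = ((18**2 - 6*60) + (-37*(-61) + (0 - 1*(-2)))) + 22952 = ((324 - 360) + (2257 + (0 + 2))) + 22952 = (-36 + (2257 + 2)) + 22952 = (-36 + 2259) + 22952 = 2223 + 22952 = 25175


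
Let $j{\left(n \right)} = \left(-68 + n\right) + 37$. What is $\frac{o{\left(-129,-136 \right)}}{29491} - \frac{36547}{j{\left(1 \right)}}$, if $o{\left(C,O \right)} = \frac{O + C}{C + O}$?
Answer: $\frac{1077807607}{884730} \approx 1218.2$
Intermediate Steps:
$o{\left(C,O \right)} = 1$ ($o{\left(C,O \right)} = \frac{C + O}{C + O} = 1$)
$j{\left(n \right)} = -31 + n$
$\frac{o{\left(-129,-136 \right)}}{29491} - \frac{36547}{j{\left(1 \right)}} = 1 \cdot \frac{1}{29491} - \frac{36547}{-31 + 1} = 1 \cdot \frac{1}{29491} - \frac{36547}{-30} = \frac{1}{29491} - - \frac{36547}{30} = \frac{1}{29491} + \frac{36547}{30} = \frac{1077807607}{884730}$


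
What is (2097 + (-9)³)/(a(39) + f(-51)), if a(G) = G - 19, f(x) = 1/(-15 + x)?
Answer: 90288/1319 ≈ 68.452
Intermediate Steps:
a(G) = -19 + G
(2097 + (-9)³)/(a(39) + f(-51)) = (2097 + (-9)³)/((-19 + 39) + 1/(-15 - 51)) = (2097 - 729)/(20 + 1/(-66)) = 1368/(20 - 1/66) = 1368/(1319/66) = 1368*(66/1319) = 90288/1319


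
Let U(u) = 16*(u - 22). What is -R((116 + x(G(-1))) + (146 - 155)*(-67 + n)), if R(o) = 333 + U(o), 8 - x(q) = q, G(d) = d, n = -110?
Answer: -27469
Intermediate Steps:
U(u) = -352 + 16*u (U(u) = 16*(-22 + u) = -352 + 16*u)
x(q) = 8 - q
R(o) = -19 + 16*o (R(o) = 333 + (-352 + 16*o) = -19 + 16*o)
-R((116 + x(G(-1))) + (146 - 155)*(-67 + n)) = -(-19 + 16*((116 + (8 - 1*(-1))) + (146 - 155)*(-67 - 110))) = -(-19 + 16*((116 + (8 + 1)) - 9*(-177))) = -(-19 + 16*((116 + 9) + 1593)) = -(-19 + 16*(125 + 1593)) = -(-19 + 16*1718) = -(-19 + 27488) = -1*27469 = -27469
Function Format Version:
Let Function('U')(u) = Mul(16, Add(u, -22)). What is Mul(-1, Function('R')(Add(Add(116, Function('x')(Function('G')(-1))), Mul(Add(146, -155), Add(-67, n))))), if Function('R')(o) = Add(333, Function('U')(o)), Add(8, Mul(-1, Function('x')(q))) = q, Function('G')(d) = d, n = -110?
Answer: -27469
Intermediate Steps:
Function('U')(u) = Add(-352, Mul(16, u)) (Function('U')(u) = Mul(16, Add(-22, u)) = Add(-352, Mul(16, u)))
Function('x')(q) = Add(8, Mul(-1, q))
Function('R')(o) = Add(-19, Mul(16, o)) (Function('R')(o) = Add(333, Add(-352, Mul(16, o))) = Add(-19, Mul(16, o)))
Mul(-1, Function('R')(Add(Add(116, Function('x')(Function('G')(-1))), Mul(Add(146, -155), Add(-67, n))))) = Mul(-1, Add(-19, Mul(16, Add(Add(116, Add(8, Mul(-1, -1))), Mul(Add(146, -155), Add(-67, -110)))))) = Mul(-1, Add(-19, Mul(16, Add(Add(116, Add(8, 1)), Mul(-9, -177))))) = Mul(-1, Add(-19, Mul(16, Add(Add(116, 9), 1593)))) = Mul(-1, Add(-19, Mul(16, Add(125, 1593)))) = Mul(-1, Add(-19, Mul(16, 1718))) = Mul(-1, Add(-19, 27488)) = Mul(-1, 27469) = -27469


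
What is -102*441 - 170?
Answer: -45152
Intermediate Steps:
-102*441 - 170 = -44982 - 170 = -45152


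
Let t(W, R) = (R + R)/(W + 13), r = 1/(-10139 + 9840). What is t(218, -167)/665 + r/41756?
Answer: -379105301/174353639460 ≈ -0.0021743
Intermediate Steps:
r = -1/299 (r = 1/(-299) = -1/299 ≈ -0.0033445)
t(W, R) = 2*R/(13 + W) (t(W, R) = (2*R)/(13 + W) = 2*R/(13 + W))
t(218, -167)/665 + r/41756 = (2*(-167)/(13 + 218))/665 - 1/299/41756 = (2*(-167)/231)*(1/665) - 1/299*1/41756 = (2*(-167)*(1/231))*(1/665) - 1/12485044 = -334/231*1/665 - 1/12485044 = -334/153615 - 1/12485044 = -379105301/174353639460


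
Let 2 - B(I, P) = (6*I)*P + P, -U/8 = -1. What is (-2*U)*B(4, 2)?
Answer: 768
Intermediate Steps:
U = 8 (U = -8*(-1) = 8)
B(I, P) = 2 - P - 6*I*P (B(I, P) = 2 - ((6*I)*P + P) = 2 - (6*I*P + P) = 2 - (P + 6*I*P) = 2 + (-P - 6*I*P) = 2 - P - 6*I*P)
(-2*U)*B(4, 2) = (-2*8)*(2 - 1*2 - 6*4*2) = -16*(2 - 2 - 48) = -16*(-48) = 768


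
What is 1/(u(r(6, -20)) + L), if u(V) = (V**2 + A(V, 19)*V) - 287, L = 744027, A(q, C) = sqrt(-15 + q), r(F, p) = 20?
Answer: 37207/27687216880 - sqrt(5)/27687216880 ≈ 1.3438e-6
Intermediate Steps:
u(V) = -287 + V**2 + V*sqrt(-15 + V) (u(V) = (V**2 + sqrt(-15 + V)*V) - 287 = (V**2 + V*sqrt(-15 + V)) - 287 = -287 + V**2 + V*sqrt(-15 + V))
1/(u(r(6, -20)) + L) = 1/((-287 + 20**2 + 20*sqrt(-15 + 20)) + 744027) = 1/((-287 + 400 + 20*sqrt(5)) + 744027) = 1/((113 + 20*sqrt(5)) + 744027) = 1/(744140 + 20*sqrt(5))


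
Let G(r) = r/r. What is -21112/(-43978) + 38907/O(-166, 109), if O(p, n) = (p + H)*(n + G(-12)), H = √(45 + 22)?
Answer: -151650403/91584185 - 1179*√67/91630 ≈ -1.7612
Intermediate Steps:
G(r) = 1
H = √67 ≈ 8.1853
O(p, n) = (1 + n)*(p + √67) (O(p, n) = (p + √67)*(n + 1) = (p + √67)*(1 + n) = (1 + n)*(p + √67))
-21112/(-43978) + 38907/O(-166, 109) = -21112/(-43978) + 38907/(-166 + √67 + 109*(-166) + 109*√67) = -21112*(-1/43978) + 38907/(-166 + √67 - 18094 + 109*√67) = 10556/21989 + 38907/(-18260 + 110*√67)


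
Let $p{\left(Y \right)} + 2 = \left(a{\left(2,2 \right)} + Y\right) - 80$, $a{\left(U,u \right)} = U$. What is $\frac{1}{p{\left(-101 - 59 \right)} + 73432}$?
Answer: $\frac{1}{73192} \approx 1.3663 \cdot 10^{-5}$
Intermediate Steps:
$p{\left(Y \right)} = -80 + Y$ ($p{\left(Y \right)} = -2 + \left(\left(2 + Y\right) - 80\right) = -2 + \left(-78 + Y\right) = -80 + Y$)
$\frac{1}{p{\left(-101 - 59 \right)} + 73432} = \frac{1}{\left(-80 - 160\right) + 73432} = \frac{1}{-240 + 73432} = \frac{1}{73192}$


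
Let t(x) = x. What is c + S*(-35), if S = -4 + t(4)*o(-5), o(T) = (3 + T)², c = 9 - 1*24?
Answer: -435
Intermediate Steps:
c = -15 (c = 9 - 24 = -15)
S = 12 (S = -4 + 4*(3 - 5)² = -4 + 4*(-2)² = -4 + 4*4 = -4 + 16 = 12)
c + S*(-35) = -15 + 12*(-35) = -15 - 420 = -435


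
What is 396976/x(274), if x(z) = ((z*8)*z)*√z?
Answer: 24811*√274/10285412 ≈ 0.039930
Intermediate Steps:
x(z) = 8*z^(5/2) (x(z) = ((8*z)*z)*√z = (8*z²)*√z = 8*z^(5/2))
396976/x(274) = 396976/((8*274^(5/2))) = 396976/((8*(75076*√274))) = 396976/((600608*√274)) = 396976*(√274/164566592) = 24811*√274/10285412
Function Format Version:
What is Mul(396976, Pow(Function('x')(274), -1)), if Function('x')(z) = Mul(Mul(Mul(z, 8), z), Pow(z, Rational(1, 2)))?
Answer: Mul(Rational(24811, 10285412), Pow(274, Rational(1, 2))) ≈ 0.039930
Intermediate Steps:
Function('x')(z) = Mul(8, Pow(z, Rational(5, 2))) (Function('x')(z) = Mul(Mul(Mul(8, z), z), Pow(z, Rational(1, 2))) = Mul(Mul(8, Pow(z, 2)), Pow(z, Rational(1, 2))) = Mul(8, Pow(z, Rational(5, 2))))
Mul(396976, Pow(Function('x')(274), -1)) = Mul(396976, Pow(Mul(8, Pow(274, Rational(5, 2))), -1)) = Mul(396976, Pow(Mul(8, Mul(75076, Pow(274, Rational(1, 2)))), -1)) = Mul(396976, Pow(Mul(600608, Pow(274, Rational(1, 2))), -1)) = Mul(396976, Mul(Rational(1, 164566592), Pow(274, Rational(1, 2)))) = Mul(Rational(24811, 10285412), Pow(274, Rational(1, 2)))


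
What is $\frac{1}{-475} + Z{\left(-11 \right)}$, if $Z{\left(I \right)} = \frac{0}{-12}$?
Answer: $- \frac{1}{475} \approx -0.0021053$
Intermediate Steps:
$Z{\left(I \right)} = 0$ ($Z{\left(I \right)} = 0 \left(- \frac{1}{12}\right) = 0$)
$\frac{1}{-475} + Z{\left(-11 \right)} = \frac{1}{-475} + 0 = - \frac{1}{475} + 0 = - \frac{1}{475}$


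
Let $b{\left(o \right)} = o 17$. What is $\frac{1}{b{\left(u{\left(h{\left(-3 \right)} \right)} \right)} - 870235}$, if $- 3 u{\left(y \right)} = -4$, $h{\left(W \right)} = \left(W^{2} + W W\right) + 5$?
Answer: $- \frac{3}{2610637} \approx -1.1491 \cdot 10^{-6}$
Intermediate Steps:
$h{\left(W \right)} = 5 + 2 W^{2}$ ($h{\left(W \right)} = \left(W^{2} + W^{2}\right) + 5 = 2 W^{2} + 5 = 5 + 2 W^{2}$)
$u{\left(y \right)} = \frac{4}{3}$ ($u{\left(y \right)} = \left(- \frac{1}{3}\right) \left(-4\right) = \frac{4}{3}$)
$b{\left(o \right)} = 17 o$
$\frac{1}{b{\left(u{\left(h{\left(-3 \right)} \right)} \right)} - 870235} = \frac{1}{17 \cdot \frac{4}{3} - 870235} = \frac{1}{\frac{68}{3} - 870235} = \frac{1}{- \frac{2610637}{3}} = - \frac{3}{2610637}$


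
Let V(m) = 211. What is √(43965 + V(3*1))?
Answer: 4*√2761 ≈ 210.18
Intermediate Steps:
√(43965 + V(3*1)) = √(43965 + 211) = √44176 = 4*√2761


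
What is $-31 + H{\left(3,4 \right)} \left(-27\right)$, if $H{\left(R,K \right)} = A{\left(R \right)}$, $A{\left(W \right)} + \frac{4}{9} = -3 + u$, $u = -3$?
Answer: $143$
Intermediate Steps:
$A{\left(W \right)} = - \frac{58}{9}$ ($A{\left(W \right)} = - \frac{4}{9} - 6 = - \frac{58}{9}$)
$H{\left(R,K \right)} = - \frac{58}{9}$
$-31 + H{\left(3,4 \right)} \left(-27\right) = -31 - -174 = -31 + 174 = 143$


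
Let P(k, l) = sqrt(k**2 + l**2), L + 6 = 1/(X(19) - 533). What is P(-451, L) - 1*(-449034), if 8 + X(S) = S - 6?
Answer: 449034 + sqrt(56714986945)/528 ≈ 4.4949e+5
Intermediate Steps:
X(S) = -14 + S (X(S) = -8 + (S - 6) = -8 + (-6 + S) = -14 + S)
L = -3169/528 (L = -6 + 1/((-14 + 19) - 533) = -6 + 1/(5 - 533) = -6 + 1/(-528) = -6 - 1/528 = -3169/528 ≈ -6.0019)
P(-451, L) - 1*(-449034) = sqrt((-451)**2 + (-3169/528)**2) - 1*(-449034) = sqrt(203401 + 10042561/278784) + 449034 = sqrt(56714986945/278784) + 449034 = sqrt(56714986945)/528 + 449034 = 449034 + sqrt(56714986945)/528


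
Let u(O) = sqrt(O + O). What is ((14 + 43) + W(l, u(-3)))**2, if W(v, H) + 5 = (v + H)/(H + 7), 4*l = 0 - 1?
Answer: 3*(-615787*I + 205640*sqrt(6))/(16*(-43*I + 14*sqrt(6))) ≈ 2711.9 + 33.63*I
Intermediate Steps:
l = -1/4 (l = (0 - 1)/4 = (1/4)*(-1) = -1/4 ≈ -0.25000)
u(O) = sqrt(2)*sqrt(O) (u(O) = sqrt(2*O) = sqrt(2)*sqrt(O))
W(v, H) = -5 + (H + v)/(7 + H) (W(v, H) = -5 + (v + H)/(H + 7) = -5 + (H + v)/(7 + H))
((14 + 43) + W(l, u(-3)))**2 = ((14 + 43) + (-35 - 1/4 - 4*sqrt(2)*sqrt(-3))/(7 + sqrt(2)*sqrt(-3)))**2 = (57 + (-35 - 1/4 - 4*sqrt(2)*I*sqrt(3))/(7 + sqrt(2)*(I*sqrt(3))))**2 = (57 + (-35 - 1/4 - 4*I*sqrt(6))/(7 + I*sqrt(6)))**2 = (57 + (-141/4 - 4*I*sqrt(6))/(7 + I*sqrt(6)))**2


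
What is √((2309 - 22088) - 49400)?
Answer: I*√69179 ≈ 263.02*I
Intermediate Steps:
√((2309 - 22088) - 49400) = √(-19779 - 49400) = √(-69179) = I*√69179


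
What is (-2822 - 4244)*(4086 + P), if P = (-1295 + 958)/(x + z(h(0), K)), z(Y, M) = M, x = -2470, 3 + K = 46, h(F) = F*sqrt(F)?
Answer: -70073938894/2427 ≈ -2.8873e+7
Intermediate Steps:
h(F) = F**(3/2)
K = 43 (K = -3 + 46 = 43)
P = 337/2427 (P = (-1295 + 958)/(-2470 + 43) = -337/(-2427) = -337*(-1/2427) = 337/2427 ≈ 0.13885)
(-2822 - 4244)*(4086 + P) = (-2822 - 4244)*(4086 + 337/2427) = -7066*9917059/2427 = -70073938894/2427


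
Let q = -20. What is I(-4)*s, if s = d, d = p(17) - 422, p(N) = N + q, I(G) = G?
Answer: 1700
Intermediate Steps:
p(N) = -20 + N (p(N) = N - 20 = -20 + N)
d = -425 (d = (-20 + 17) - 422 = -3 - 422 = -425)
s = -425
I(-4)*s = -4*(-425) = 1700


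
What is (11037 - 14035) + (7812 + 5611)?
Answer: 10425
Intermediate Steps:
(11037 - 14035) + (7812 + 5611) = -2998 + 13423 = 10425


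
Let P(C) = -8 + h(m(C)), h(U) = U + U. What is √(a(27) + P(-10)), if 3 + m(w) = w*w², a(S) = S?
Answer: I*√1987 ≈ 44.576*I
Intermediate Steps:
m(w) = -3 + w³ (m(w) = -3 + w*w² = -3 + w³)
h(U) = 2*U
P(C) = -14 + 2*C³ (P(C) = -8 + 2*(-3 + C³) = -8 + (-6 + 2*C³) = -14 + 2*C³)
√(a(27) + P(-10)) = √(27 + (-14 + 2*(-10)³)) = √(27 + (-14 + 2*(-1000))) = √(27 + (-14 - 2000)) = √(27 - 2014) = √(-1987) = I*√1987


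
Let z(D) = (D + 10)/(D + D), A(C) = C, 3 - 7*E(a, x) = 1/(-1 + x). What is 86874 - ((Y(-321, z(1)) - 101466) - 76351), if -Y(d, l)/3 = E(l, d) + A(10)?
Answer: 596684035/2254 ≈ 2.6472e+5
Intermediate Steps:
E(a, x) = 3/7 - 1/(7*(-1 + x))
z(D) = (10 + D)/(2*D) (z(D) = (10 + D)/((2*D)) = (10 + D)*(1/(2*D)) = (10 + D)/(2*D))
Y(d, l) = -30 - 3*(-4 + 3*d)/(7*(-1 + d)) (Y(d, l) = -3*((-4 + 3*d)/(7*(-1 + d)) + 10) = -3*(10 + (-4 + 3*d)/(7*(-1 + d))) = -30 - 3*(-4 + 3*d)/(7*(-1 + d)))
86874 - ((Y(-321, z(1)) - 101466) - 76351) = 86874 - ((3*(74 - 73*(-321))/(7*(-1 - 321)) - 101466) - 76351) = 86874 - (((3/7)*(74 + 23433)/(-322) - 101466) - 76351) = 86874 - (((3/7)*(-1/322)*23507 - 101466) - 76351) = 86874 - ((-70521/2254 - 101466) - 76351) = 86874 - (-228774885/2254 - 76351) = 86874 - 1*(-400870039/2254) = 86874 + 400870039/2254 = 596684035/2254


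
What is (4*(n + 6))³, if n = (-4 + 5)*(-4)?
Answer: 512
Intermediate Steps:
n = -4 (n = 1*(-4) = -4)
(4*(n + 6))³ = (4*(-4 + 6))³ = (4*2)³ = 8³ = 512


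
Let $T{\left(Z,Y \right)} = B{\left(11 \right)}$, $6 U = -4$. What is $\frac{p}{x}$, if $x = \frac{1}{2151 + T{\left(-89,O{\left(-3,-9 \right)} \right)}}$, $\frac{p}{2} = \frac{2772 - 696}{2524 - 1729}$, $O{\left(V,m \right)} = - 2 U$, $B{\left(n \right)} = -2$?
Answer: $\frac{2974216}{265} \approx 11223.0$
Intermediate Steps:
$U = - \frac{2}{3}$ ($U = \frac{1}{6} \left(-4\right) = - \frac{2}{3} \approx -0.66667$)
$O{\left(V,m \right)} = \frac{4}{3}$ ($O{\left(V,m \right)} = \left(-2\right) \left(- \frac{2}{3}\right) = \frac{4}{3}$)
$T{\left(Z,Y \right)} = -2$
$p = \frac{1384}{265}$ ($p = 2 \frac{2772 - 696}{2524 - 1729} = 2 \cdot \frac{2076}{795} = 2 \cdot 2076 \cdot \frac{1}{795} = 2 \cdot \frac{692}{265} = \frac{1384}{265} \approx 5.2226$)
$x = \frac{1}{2149}$ ($x = \frac{1}{2151 - 2} = \frac{1}{2149} \approx 0.00046533$)
$\frac{p}{x} = \frac{1384 \frac{1}{\frac{1}{2149}}}{265} = \frac{1384}{265} \cdot 2149 = \frac{2974216}{265}$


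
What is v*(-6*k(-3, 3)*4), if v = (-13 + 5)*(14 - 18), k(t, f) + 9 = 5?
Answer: 3072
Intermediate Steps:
k(t, f) = -4 (k(t, f) = -9 + 5 = -4)
v = 32 (v = -8*(-4) = 32)
v*(-6*k(-3, 3)*4) = 32*(-6*(-4)*4) = 32*(24*4) = 32*96 = 3072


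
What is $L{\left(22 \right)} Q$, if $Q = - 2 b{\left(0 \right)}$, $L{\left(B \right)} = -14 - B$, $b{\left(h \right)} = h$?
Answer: $0$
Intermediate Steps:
$Q = 0$ ($Q = \left(-2\right) 0 = 0$)
$L{\left(22 \right)} Q = \left(-14 - 22\right) 0 = \left(-36\right) 0 = 0$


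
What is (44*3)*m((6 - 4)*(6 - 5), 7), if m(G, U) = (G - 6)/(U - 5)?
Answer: -264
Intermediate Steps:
m(G, U) = (-6 + G)/(-5 + U)
(44*3)*m((6 - 4)*(6 - 5), 7) = (44*3)*((-6 + (6 - 4)*(6 - 5))/(-5 + 7)) = 132*((-6 + 2*1)/2) = 132*((-6 + 2)/2) = 132*((½)*(-4)) = 132*(-2) = -264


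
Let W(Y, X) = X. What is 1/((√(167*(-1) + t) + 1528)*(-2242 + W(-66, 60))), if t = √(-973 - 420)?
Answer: -1/(2182*(1528 + √(-167 + I*√1393))) ≈ -2.9963e-7 + 2.5473e-9*I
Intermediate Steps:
t = I*√1393 (t = √(-1393) = I*√1393 ≈ 37.323*I)
1/((√(167*(-1) + t) + 1528)*(-2242 + W(-66, 60))) = 1/((√(167*(-1) + I*√1393) + 1528)*(-2242 + 60)) = 1/((√(-167 + I*√1393) + 1528)*(-2182)) = 1/((1528 + √(-167 + I*√1393))*(-2182)) = 1/(-3334096 - 2182*√(-167 + I*√1393))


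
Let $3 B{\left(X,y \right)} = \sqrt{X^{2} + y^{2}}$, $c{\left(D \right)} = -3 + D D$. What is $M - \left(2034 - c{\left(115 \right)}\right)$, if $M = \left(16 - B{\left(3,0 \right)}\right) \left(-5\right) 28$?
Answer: $9088$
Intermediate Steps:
$c{\left(D \right)} = -3 + D^{2}$
$B{\left(X,y \right)} = \frac{\sqrt{X^{2} + y^{2}}}{3}$
$M = -2100$ ($M = \left(16 - \frac{\sqrt{3^{2} + 0^{2}}}{3}\right) \left(-5\right) 28 = \left(16 - \frac{\sqrt{9 + 0}}{3}\right) \left(-5\right) 28 = \left(16 - \frac{\sqrt{9}}{3}\right) \left(-5\right) 28 = \left(16 - \frac{1}{3} \cdot 3\right) \left(-5\right) 28 = \left(16 - 1\right) \left(-5\right) 28 = 15 \left(-5\right) 28 = \left(-75\right) 28 = -2100$)
$M - \left(2034 - c{\left(115 \right)}\right) = -2100 - \left(2034 - \left(-3 + 115^{2}\right)\right) = -2100 - \left(2034 - \left(-3 + 13225\right)\right) = -2100 - \left(2034 - 13222\right) = -2100 - -11188 = -2100 + 11188 = 9088$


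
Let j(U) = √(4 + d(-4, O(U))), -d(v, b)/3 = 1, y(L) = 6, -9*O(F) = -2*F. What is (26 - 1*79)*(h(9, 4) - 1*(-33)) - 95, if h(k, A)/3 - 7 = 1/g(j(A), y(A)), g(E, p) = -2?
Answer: -5755/2 ≈ -2877.5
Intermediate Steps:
O(F) = 2*F/9 (O(F) = -(-2)*F/9 = 2*F/9)
d(v, b) = -3 (d(v, b) = -3*1 = -3)
j(U) = 1 (j(U) = √(4 - 3) = √1 = 1)
h(k, A) = 39/2 (h(k, A) = 21 + 3/(-2) = 21 + 3*(-½) = 21 - 3/2 = 39/2)
(26 - 1*79)*(h(9, 4) - 1*(-33)) - 95 = (26 - 1*79)*(39/2 - 1*(-33)) - 95 = (26 - 79)*(39/2 + 33) - 95 = -53*105/2 - 95 = -5565/2 - 95 = -5755/2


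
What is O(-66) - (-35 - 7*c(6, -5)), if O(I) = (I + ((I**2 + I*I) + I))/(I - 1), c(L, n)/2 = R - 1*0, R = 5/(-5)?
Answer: -7173/67 ≈ -107.06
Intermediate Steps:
R = -1 (R = 5*(-1/5) = -1)
c(L, n) = -2 (c(L, n) = 2*(-1 - 1*0) = 2*(-1 + 0) = 2*(-1) = -2)
O(I) = (2*I + 2*I**2)/(-1 + I) (O(I) = (I + ((I**2 + I**2) + I))/(-1 + I) = (I + (2*I**2 + I))/(-1 + I) = (I + (I + 2*I**2))/(-1 + I) = (2*I + 2*I**2)/(-1 + I))
O(-66) - (-35 - 7*c(6, -5)) = 2*(-66)*(1 - 66)/(-1 - 66) - (-35 - 7*(-2)) = 2*(-66)*(-65)/(-67) - (-35 + 14) = 2*(-66)*(-1/67)*(-65) - 1*(-21) = -8580/67 + 21 = -7173/67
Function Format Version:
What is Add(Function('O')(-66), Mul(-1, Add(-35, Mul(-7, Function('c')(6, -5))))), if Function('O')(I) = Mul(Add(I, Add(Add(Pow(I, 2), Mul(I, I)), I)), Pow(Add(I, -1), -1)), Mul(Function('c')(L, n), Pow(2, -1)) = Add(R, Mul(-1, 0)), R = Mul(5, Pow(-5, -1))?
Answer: Rational(-7173, 67) ≈ -107.06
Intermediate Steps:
R = -1 (R = Mul(5, Rational(-1, 5)) = -1)
Function('c')(L, n) = -2 (Function('c')(L, n) = Mul(2, Add(-1, Mul(-1, 0))) = Mul(2, Add(-1, 0)) = Mul(2, -1) = -2)
Function('O')(I) = Mul(Pow(Add(-1, I), -1), Add(Mul(2, I), Mul(2, Pow(I, 2)))) (Function('O')(I) = Mul(Add(I, Add(Add(Pow(I, 2), Pow(I, 2)), I)), Pow(Add(-1, I), -1)) = Mul(Add(I, Add(Mul(2, Pow(I, 2)), I)), Pow(Add(-1, I), -1)) = Mul(Add(I, Add(I, Mul(2, Pow(I, 2)))), Pow(Add(-1, I), -1)) = Mul(Add(Mul(2, I), Mul(2, Pow(I, 2))), Pow(Add(-1, I), -1)) = Mul(Pow(Add(-1, I), -1), Add(Mul(2, I), Mul(2, Pow(I, 2)))))
Add(Function('O')(-66), Mul(-1, Add(-35, Mul(-7, Function('c')(6, -5))))) = Add(Mul(2, -66, Pow(Add(-1, -66), -1), Add(1, -66)), Mul(-1, Add(-35, Mul(-7, -2)))) = Add(Mul(2, -66, Pow(-67, -1), -65), Mul(-1, Add(-35, 14))) = Add(Mul(2, -66, Rational(-1, 67), -65), Mul(-1, -21)) = Add(Rational(-8580, 67), 21) = Rational(-7173, 67)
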